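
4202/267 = 15+197/267 = 15.74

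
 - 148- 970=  - 1118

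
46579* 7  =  326053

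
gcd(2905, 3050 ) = 5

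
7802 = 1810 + 5992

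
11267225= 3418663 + 7848562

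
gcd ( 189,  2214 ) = 27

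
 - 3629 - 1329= - 4958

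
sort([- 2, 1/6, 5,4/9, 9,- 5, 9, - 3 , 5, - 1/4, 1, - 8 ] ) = [-8, - 5, - 3, - 2, - 1/4,  1/6, 4/9,1, 5,  5,9 , 9 ] 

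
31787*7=222509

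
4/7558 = 2/3779 = 0.00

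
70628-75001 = -4373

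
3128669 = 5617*557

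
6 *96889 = 581334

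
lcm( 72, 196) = 3528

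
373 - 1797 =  - 1424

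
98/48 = 49/24 = 2.04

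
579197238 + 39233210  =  618430448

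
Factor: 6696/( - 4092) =  -  18/11 = - 2^1 * 3^2*11^( - 1 )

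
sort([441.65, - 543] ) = [- 543, 441.65 ]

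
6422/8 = 802 + 3/4 = 802.75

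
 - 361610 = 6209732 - 6571342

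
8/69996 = 2/17499 = 0.00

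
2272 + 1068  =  3340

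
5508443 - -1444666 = 6953109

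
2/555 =2/555 = 0.00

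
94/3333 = 94/3333 = 0.03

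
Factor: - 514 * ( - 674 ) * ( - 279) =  - 96655644 = - 2^2 * 3^2 * 31^1 * 257^1*337^1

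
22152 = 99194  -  77042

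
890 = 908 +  - 18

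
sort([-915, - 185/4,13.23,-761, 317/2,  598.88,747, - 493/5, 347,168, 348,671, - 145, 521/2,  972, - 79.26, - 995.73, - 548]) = [ - 995.73, - 915, - 761, - 548, -145, - 493/5,  -  79.26,- 185/4,13.23, 317/2,168,521/2,347 , 348,598.88,  671,747, 972]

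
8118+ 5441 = 13559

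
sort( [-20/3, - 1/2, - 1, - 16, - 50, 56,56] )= [-50,-16,- 20/3, - 1, - 1/2, 56, 56]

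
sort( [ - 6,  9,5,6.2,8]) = [-6, 5, 6.2, 8, 9]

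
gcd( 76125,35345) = 5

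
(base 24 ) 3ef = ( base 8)4037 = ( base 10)2079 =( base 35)1oe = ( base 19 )5e8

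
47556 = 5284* 9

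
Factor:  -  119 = -7^1* 17^1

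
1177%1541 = 1177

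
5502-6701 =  - 1199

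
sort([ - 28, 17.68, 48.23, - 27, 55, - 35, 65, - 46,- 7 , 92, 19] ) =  [  -  46, - 35,  -  28,-27, - 7,17.68, 19,48.23 , 55,  65, 92 ] 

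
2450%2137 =313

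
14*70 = 980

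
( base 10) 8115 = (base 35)6lu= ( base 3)102010120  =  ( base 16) 1fb3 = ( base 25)COF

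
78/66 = 1 + 2/11 = 1.18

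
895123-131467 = 763656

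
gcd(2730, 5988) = 6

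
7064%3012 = 1040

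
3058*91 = 278278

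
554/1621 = 554/1621 = 0.34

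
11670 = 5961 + 5709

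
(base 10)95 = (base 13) 74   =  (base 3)10112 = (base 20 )4f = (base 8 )137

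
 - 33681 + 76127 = 42446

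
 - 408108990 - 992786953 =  - 1400895943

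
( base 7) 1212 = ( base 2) 111000010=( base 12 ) 316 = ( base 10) 450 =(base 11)37A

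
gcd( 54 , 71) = 1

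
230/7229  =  230/7229 =0.03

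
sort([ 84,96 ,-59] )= [ - 59,84, 96 ]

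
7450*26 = 193700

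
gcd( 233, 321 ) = 1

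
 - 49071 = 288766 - 337837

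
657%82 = 1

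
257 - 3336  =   - 3079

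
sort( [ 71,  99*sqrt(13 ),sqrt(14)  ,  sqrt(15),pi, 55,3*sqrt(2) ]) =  [ pi,sqrt(14), sqrt ( 15 ),3*sqrt(2),55 , 71,99*sqrt(13) ] 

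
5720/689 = 440/53 = 8.30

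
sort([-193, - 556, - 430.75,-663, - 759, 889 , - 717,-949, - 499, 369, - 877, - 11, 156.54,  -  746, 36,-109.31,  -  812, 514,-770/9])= [ - 949,-877,-812,-759, - 746, - 717, - 663,-556, - 499,-430.75, - 193,-109.31,-770/9,- 11,36,156.54, 369, 514,889]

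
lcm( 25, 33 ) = 825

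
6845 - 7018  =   - 173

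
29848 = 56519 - 26671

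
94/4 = 23 + 1/2 = 23.50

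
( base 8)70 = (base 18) 32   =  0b111000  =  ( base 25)26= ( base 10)56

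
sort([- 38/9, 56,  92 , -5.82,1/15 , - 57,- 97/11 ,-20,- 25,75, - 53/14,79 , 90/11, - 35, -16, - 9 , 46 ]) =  [ -57,- 35,  -  25, -20, - 16,  -  9, - 97/11, - 5.82, - 38/9, - 53/14,1/15,90/11 , 46,56,75,  79,92]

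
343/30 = 343/30 = 11.43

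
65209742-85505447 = - 20295705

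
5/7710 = 1/1542 = 0.00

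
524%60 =44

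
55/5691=55/5691 =0.01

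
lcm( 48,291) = 4656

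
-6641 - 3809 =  - 10450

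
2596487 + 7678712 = 10275199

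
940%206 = 116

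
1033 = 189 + 844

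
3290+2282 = 5572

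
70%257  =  70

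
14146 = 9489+4657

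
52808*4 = 211232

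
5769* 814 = 4695966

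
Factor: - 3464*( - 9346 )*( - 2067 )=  - 2^4*3^1 * 13^1*53^1*433^1 * 4673^1 = - 66918182448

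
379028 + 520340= 899368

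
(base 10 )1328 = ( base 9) 1735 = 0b10100110000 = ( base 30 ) 1E8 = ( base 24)278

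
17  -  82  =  -65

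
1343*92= 123556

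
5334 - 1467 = 3867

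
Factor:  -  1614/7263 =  - 2^1*3^( - 2) = -2/9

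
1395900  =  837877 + 558023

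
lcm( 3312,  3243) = 155664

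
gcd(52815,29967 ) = 21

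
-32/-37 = 32/37 = 0.86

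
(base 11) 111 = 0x85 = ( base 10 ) 133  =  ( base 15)8D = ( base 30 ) 4D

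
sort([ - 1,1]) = [ - 1, 1 ] 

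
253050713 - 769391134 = -516340421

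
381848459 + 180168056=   562016515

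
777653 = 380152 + 397501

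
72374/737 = 98 +148/737 = 98.20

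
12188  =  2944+9244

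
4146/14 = 2073/7 = 296.14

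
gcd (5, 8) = 1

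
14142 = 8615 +5527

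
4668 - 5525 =- 857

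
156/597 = 52/199 = 0.26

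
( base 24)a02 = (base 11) 4369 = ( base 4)1122002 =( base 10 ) 5762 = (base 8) 13202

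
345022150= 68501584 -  - 276520566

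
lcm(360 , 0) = 0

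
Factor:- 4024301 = - 29^1 *151^1*919^1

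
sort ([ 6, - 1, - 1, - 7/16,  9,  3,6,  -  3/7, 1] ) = [ - 1,- 1,- 7/16, - 3/7,  1, 3,6, 6,  9 ]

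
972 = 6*162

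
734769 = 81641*9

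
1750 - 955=795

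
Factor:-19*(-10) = 2^1*5^1*19^1 = 190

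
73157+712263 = 785420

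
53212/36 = 13303/9 = 1478.11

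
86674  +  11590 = 98264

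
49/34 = 1 + 15/34 = 1.44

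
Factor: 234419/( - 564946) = - 2^( - 1 ) *19^(-1) * 53^1*4423^1*14867^( - 1) 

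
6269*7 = 43883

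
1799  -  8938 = - 7139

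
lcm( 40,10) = 40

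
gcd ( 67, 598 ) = 1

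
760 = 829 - 69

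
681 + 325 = 1006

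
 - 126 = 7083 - 7209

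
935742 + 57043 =992785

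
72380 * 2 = 144760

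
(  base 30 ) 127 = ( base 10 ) 967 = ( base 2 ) 1111000111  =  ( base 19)2ch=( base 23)1j1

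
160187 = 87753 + 72434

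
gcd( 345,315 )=15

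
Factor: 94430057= 19^1*1543^1*3221^1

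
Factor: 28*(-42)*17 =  - 2^3 * 3^1*7^2*17^1 =- 19992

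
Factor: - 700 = -2^2 * 5^2*7^1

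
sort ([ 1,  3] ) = [ 1, 3]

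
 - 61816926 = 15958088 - 77775014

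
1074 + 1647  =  2721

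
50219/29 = 50219/29 = 1731.69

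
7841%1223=503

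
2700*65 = 175500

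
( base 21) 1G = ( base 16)25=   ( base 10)37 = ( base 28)19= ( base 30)17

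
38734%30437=8297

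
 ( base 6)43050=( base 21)D63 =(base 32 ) 5N6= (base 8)13346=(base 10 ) 5862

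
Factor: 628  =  2^2*157^1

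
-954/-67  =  14 + 16/67 = 14.24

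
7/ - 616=-1/88  =  -0.01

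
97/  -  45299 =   -  1/467=-0.00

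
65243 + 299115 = 364358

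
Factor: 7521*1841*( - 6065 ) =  - 3^1*5^1*7^1*23^1*109^1*263^1 * 1213^1= - 83976966465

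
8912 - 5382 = 3530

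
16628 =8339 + 8289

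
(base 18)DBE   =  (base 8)10510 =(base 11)3362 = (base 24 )7G8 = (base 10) 4424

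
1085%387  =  311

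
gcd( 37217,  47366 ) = 1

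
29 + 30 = 59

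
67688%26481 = 14726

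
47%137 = 47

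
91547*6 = 549282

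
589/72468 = 589/72468=0.01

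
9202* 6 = 55212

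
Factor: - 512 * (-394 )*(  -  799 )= - 2^10*17^1*47^1*197^1 =- 161180672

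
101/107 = 101/107  =  0.94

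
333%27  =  9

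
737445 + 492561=1230006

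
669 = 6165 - 5496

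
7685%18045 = 7685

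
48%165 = 48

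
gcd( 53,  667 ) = 1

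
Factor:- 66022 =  - 2^1 * 11^1*3001^1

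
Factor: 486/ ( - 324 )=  - 2^(-1 ) * 3^1= -3/2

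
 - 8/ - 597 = 8/597 = 0.01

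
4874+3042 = 7916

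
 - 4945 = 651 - 5596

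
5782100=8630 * 670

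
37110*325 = 12060750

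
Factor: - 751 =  - 751^1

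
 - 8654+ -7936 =-16590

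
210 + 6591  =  6801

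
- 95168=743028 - 838196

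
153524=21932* 7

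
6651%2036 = 543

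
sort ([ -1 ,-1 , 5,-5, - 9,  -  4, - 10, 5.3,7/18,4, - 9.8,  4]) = [  -  10, - 9.8, - 9,  -  5,  -  4, - 1,-1, 7/18,4,4 , 5, 5.3]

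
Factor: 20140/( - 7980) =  - 3^( - 1) * 7^( - 1 )*53^1 = - 53/21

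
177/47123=177/47123 = 0.00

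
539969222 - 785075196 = -245105974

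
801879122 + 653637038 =1455516160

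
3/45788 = 3/45788 = 0.00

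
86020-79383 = 6637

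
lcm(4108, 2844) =36972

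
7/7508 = 7/7508 =0.00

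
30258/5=6051 + 3/5 =6051.60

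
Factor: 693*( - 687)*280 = -133305480= - 2^3*3^3 * 5^1*7^2*11^1*229^1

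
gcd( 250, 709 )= 1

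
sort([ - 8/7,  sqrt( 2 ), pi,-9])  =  [-9, -8/7,  sqrt( 2),pi]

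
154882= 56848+98034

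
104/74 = 52/37=1.41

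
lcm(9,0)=0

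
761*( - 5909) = -4496749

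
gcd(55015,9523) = 1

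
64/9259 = 64/9259 = 0.01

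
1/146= 1/146= 0.01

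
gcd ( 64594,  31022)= 2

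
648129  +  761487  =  1409616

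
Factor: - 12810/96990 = - 7/53 = - 7^1*53^( - 1)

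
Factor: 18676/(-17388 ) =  - 29/27 = -3^(  -  3)*29^1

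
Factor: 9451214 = 2^1*4725607^1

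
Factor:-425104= - 2^4*163^2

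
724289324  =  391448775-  - 332840549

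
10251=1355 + 8896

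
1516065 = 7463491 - 5947426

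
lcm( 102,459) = 918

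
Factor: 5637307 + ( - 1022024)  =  4615283^1= 4615283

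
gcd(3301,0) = 3301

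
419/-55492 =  - 419/55492= - 0.01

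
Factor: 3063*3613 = 11066619 = 3^1 * 1021^1*3613^1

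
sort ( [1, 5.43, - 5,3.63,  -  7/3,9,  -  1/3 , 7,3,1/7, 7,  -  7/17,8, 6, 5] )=[  -  5, - 7/3,  -  7/17,-1/3, 1/7,1, 3, 3.63,5 , 5.43, 6 , 7,7, 8, 9]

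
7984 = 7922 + 62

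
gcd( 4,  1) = 1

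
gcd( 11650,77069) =1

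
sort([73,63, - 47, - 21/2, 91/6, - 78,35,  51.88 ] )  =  [ -78, - 47, - 21/2, 91/6, 35, 51.88,63,73]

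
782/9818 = 391/4909 = 0.08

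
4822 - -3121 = 7943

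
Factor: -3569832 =  -  2^3*3^4*7^1*787^1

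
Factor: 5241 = 3^1*1747^1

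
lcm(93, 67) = 6231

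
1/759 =1/759  =  0.00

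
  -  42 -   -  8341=8299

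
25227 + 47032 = 72259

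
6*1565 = 9390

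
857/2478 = 857/2478=0.35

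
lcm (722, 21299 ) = 42598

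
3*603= 1809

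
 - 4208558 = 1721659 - 5930217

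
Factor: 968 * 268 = 259424 =2^5*11^2*67^1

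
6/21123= 2/7041 = 0.00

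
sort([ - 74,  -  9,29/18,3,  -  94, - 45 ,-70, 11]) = [-94,-74,-70,-45,  -  9, 29/18, 3,11 ] 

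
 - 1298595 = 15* (- 86573)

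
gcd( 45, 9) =9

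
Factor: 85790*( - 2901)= - 248876790 = - 2^1*3^1*5^1 * 23^1*373^1*967^1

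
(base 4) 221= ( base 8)51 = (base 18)25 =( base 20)21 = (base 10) 41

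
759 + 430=1189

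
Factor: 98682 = 2^1*3^1*16447^1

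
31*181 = 5611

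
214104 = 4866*44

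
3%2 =1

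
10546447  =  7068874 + 3477573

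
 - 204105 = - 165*1237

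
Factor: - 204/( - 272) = 2^( - 2)*3^1 = 3/4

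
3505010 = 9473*370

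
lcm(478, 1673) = 3346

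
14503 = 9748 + 4755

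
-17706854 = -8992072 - 8714782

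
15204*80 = 1216320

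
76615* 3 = 229845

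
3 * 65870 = 197610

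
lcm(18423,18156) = 1252764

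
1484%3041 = 1484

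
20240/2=10120 = 10120.00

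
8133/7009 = 8133/7009 = 1.16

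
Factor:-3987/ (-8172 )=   2^ ( - 2 )*227^ ( - 1 )*443^1 = 443/908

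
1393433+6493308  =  7886741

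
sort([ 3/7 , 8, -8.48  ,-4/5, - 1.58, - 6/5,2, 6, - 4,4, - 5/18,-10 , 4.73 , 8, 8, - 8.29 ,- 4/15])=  [ - 10,-8.48, - 8.29, - 4, - 1.58 , - 6/5, - 4/5, - 5/18,- 4/15, 3/7,  2,  4,4.73,6,8, 8 , 8]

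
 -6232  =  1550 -7782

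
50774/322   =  25387/161  =  157.68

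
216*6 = 1296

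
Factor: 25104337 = 2161^1 * 11617^1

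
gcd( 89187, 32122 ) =1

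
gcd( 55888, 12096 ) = 112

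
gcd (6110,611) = 611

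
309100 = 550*562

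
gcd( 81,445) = 1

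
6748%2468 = 1812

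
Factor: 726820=2^2* 5^1*36341^1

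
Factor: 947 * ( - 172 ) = - 162884 = -2^2*43^1*947^1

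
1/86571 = 1/86571 = 0.00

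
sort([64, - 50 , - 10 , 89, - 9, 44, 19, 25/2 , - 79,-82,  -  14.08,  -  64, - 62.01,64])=[ - 82 , - 79, - 64, - 62.01,-50,  -  14.08,-10,- 9, 25/2  ,  19,  44,  64,64,89]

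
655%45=25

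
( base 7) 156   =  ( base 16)5a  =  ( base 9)110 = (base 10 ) 90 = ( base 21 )46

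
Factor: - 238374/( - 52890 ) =969/215  =  3^1*5^( - 1 ) * 17^1* 19^1 * 43^( - 1) 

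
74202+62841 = 137043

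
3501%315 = 36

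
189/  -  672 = - 1 + 23/32 =-  0.28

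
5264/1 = 5264 = 5264.00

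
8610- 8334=276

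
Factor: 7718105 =5^1*47^1* 32843^1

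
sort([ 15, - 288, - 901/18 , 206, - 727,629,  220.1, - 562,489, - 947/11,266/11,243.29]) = [ - 727, - 562, - 288, - 947/11 , - 901/18,15, 266/11, 206, 220.1,  243.29, 489,629]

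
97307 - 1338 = 95969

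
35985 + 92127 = 128112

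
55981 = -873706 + 929687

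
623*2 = 1246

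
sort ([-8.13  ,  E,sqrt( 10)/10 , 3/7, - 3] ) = [ - 8.13,-3,sqrt( 10) /10,3/7,E]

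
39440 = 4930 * 8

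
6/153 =2/51 = 0.04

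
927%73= 51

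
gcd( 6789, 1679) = 73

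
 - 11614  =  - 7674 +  - 3940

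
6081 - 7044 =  - 963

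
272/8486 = 136/4243 = 0.03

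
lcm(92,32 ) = 736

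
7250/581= 12 + 278/581 =12.48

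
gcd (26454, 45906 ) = 6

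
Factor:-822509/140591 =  - 11^( - 1 )*107^1 * 7687^1*12781^( - 1 ) 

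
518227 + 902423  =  1420650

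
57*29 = 1653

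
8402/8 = 4201/4 = 1050.25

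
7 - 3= 4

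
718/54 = 359/27  =  13.30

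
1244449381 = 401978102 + 842471279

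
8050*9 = 72450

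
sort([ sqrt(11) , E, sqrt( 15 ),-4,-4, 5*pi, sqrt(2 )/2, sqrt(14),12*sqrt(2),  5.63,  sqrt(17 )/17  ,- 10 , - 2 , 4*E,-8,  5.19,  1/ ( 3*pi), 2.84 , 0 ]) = [ - 10 , - 8 ,  -  4 , - 4, - 2, 0,1/( 3*pi),sqrt( 17)/17, sqrt(2)/2, E,2.84,sqrt( 11), sqrt (14 ) , sqrt(15), 5.19,5.63, 4*E,5*pi , 12*sqrt(2) ] 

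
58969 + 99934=158903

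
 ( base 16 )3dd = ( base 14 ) 509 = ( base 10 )989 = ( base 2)1111011101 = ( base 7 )2612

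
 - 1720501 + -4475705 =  - 6196206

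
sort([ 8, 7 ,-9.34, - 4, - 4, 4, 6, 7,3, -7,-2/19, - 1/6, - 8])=[- 9.34, - 8, - 7,-4, - 4, - 1/6,  -  2/19, 3, 4, 6, 7, 7, 8]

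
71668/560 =17917/140 =127.98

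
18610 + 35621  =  54231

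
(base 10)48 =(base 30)1i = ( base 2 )110000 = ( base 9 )53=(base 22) 24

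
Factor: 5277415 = 5^1*11^3*13^1*61^1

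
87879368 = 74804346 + 13075022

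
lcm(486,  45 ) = 2430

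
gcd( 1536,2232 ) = 24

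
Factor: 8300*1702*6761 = 2^3*5^2*23^1*37^1*83^1*6761^1 = 95509942600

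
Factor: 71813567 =7^3*23^1* 9103^1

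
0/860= 0 = 0.00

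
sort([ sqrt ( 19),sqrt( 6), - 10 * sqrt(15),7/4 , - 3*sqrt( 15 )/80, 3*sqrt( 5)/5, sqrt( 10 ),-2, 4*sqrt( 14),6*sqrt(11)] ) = [ - 10 * sqrt( 15 ), - 2, - 3*sqrt( 15 )/80 , 3 * sqrt( 5 ) /5, 7/4, sqrt(6),sqrt( 10), sqrt(19 ), 4 * sqrt( 14), 6 * sqrt(11 ) ]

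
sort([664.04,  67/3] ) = [ 67/3,664.04 ] 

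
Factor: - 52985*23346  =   - 2^1 * 3^2 * 5^1*1297^1*10597^1=- 1236987810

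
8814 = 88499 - 79685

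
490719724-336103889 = 154615835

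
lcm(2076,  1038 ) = 2076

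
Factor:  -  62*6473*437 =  - 2^1*19^1*23^1 * 31^1*6473^1 = - 175379462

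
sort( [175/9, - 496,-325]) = [ - 496, - 325,175/9]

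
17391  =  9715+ 7676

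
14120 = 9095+5025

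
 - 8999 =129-9128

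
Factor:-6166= - 2^1 * 3083^1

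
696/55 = 696/55=12.65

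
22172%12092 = 10080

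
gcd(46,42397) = 1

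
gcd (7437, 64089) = 3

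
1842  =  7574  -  5732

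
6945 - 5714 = 1231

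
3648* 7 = 25536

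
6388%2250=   1888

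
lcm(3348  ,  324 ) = 10044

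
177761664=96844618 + 80917046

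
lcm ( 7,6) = 42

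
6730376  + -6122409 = 607967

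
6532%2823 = 886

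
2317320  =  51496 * 45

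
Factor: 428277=3^1  *142759^1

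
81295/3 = 27098 + 1/3 = 27098.33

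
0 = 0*828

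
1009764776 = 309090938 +700673838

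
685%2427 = 685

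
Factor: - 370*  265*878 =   -  86087900 = - 2^2 * 5^2*37^1 * 53^1*439^1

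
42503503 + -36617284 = 5886219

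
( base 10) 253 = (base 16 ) FD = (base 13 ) 166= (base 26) 9j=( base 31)85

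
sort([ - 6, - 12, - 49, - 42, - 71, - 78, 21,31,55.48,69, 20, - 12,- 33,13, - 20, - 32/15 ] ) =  [ - 78,  -  71,-49, - 42, - 33, - 20, - 12, - 12, - 6, - 32/15, 13,20,21,31,55.48, 69 ] 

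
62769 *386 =24228834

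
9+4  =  13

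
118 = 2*59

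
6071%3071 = 3000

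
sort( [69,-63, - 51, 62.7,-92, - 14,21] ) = [ - 92, - 63,  -  51,- 14,21, 62.7,69] 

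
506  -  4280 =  - 3774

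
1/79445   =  1/79445=0.00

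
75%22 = 9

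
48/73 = 48/73= 0.66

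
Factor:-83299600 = - 2^4 * 5^2*29^1*43^1*167^1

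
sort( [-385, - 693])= [ - 693, - 385] 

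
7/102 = 7/102 = 0.07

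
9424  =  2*4712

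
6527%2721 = 1085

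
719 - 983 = -264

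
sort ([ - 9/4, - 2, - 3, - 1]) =[ - 3,  -  9/4, - 2, - 1] 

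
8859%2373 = 1740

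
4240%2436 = 1804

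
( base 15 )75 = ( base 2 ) 1101110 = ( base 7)215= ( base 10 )110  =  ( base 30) 3k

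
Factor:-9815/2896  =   - 2^(-4 )*5^1*13^1*151^1*181^(- 1)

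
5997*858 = 5145426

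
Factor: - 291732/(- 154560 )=2^(-4 ) * 5^ ( - 1 )*151^1 = 151/80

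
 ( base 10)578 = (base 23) 123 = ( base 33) HH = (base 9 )712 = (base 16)242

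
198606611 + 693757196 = 892363807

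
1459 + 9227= 10686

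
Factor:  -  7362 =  - 2^1*3^2*409^1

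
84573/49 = 84573/49= 1725.98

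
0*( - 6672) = 0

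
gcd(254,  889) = 127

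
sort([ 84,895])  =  [ 84,895]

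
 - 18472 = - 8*2309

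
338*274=92612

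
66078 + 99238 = 165316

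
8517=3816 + 4701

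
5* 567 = 2835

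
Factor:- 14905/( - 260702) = 2^( - 1)*5^1*11^1*13^(  -  1 ) * 37^( - 1) = 55/962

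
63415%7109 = 6543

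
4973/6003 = 4973/6003 = 0.83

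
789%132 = 129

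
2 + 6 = 8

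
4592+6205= 10797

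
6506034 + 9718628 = 16224662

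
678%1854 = 678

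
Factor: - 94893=-3^1*47^1*673^1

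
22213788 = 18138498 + 4075290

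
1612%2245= 1612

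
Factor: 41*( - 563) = - 23083= - 41^1*563^1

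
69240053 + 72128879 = 141368932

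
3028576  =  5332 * 568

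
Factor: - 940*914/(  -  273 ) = 2^3*3^( - 1)*5^1 * 7^(-1 ) * 13^(  -  1)*47^1*457^1 = 859160/273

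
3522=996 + 2526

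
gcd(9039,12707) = 131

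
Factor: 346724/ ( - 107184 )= -427/132 = -2^ ( - 2)*3^(- 1) * 7^1*11^( - 1)*61^1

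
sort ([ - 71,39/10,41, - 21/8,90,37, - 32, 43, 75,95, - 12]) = [- 71, - 32, - 12,  -  21/8,39/10,37, 41,43, 75,90,95]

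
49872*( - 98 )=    - 4887456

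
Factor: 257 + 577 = 2^1*3^1*139^1=834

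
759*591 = 448569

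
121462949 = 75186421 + 46276528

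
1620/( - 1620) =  - 1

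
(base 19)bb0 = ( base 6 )31204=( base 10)4180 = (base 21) 9a1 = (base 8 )10124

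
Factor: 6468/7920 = 49/60 = 2^(  -  2)*3^( - 1)*5^ (  -  1)*7^2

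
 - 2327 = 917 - 3244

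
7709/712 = 7709/712 = 10.83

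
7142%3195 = 752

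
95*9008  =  855760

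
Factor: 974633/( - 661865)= - 5^( - 1)*11^1*19^(-1 )*251^1*353^1*6967^ (-1 )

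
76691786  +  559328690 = 636020476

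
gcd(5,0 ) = 5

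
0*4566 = 0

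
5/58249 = 5/58249= 0.00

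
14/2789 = 14/2789 = 0.01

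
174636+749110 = 923746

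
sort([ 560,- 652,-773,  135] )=[- 773,-652, 135 , 560 ] 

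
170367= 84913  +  85454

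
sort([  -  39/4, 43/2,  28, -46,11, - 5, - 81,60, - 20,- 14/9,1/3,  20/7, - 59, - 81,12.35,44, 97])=[ - 81,-81,-59 , - 46, - 20, - 39/4, -5, - 14/9,1/3,20/7, 11, 12.35, 43/2, 28,44,60 , 97]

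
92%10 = 2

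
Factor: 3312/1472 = 9/4= 2^ ( - 2) * 3^2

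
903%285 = 48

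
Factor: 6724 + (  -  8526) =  - 1802 = - 2^1*17^1*53^1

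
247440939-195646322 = 51794617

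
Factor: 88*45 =3960 = 2^3 * 3^2*5^1*11^1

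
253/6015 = 253/6015 = 0.04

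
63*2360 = 148680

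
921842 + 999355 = 1921197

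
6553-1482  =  5071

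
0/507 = 0 = 0.00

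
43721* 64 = 2798144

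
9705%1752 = 945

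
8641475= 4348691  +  4292784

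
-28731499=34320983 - 63052482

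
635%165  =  140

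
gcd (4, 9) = 1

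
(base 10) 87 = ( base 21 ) 43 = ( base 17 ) 52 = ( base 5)322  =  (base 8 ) 127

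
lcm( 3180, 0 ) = 0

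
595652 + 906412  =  1502064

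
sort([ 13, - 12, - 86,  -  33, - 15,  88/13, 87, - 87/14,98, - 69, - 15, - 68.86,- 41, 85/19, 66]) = [-86, - 69,-68.86, - 41,-33,-15, - 15, - 12, - 87/14  ,  85/19, 88/13, 13, 66,  87,98 ] 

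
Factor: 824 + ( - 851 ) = -3^3=- 27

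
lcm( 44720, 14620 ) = 760240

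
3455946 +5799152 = 9255098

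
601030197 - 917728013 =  - 316697816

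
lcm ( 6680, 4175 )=33400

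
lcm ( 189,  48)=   3024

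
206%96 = 14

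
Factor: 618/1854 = 1/3   =  3^( -1) 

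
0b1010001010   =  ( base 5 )10100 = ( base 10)650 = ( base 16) 28A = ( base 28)N6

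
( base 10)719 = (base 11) 5A4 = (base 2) 1011001111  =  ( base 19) 1IG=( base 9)878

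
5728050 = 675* 8486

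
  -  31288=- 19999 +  -11289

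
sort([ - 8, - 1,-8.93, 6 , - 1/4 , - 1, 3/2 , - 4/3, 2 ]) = [-8.93,- 8, - 4/3 , - 1,-1,-1/4, 3/2,2, 6 ]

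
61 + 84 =145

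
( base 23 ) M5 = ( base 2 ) 111111111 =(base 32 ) fv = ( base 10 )511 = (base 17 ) 1D1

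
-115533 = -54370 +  - 61163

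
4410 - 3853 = 557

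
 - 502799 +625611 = 122812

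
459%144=27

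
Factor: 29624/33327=8/9 = 2^3*3^(-2 ) 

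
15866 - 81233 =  - 65367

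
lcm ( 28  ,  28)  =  28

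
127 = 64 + 63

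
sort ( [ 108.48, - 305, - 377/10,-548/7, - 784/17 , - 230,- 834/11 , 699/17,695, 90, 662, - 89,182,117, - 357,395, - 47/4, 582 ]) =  [ - 357,-305, -230, - 89, - 548/7, - 834/11, - 784/17, - 377/10, - 47/4,699/17, 90, 108.48, 117, 182, 395, 582, 662, 695]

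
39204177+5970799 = 45174976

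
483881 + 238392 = 722273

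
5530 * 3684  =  20372520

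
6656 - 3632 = 3024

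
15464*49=757736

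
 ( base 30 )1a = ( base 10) 40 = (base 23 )1h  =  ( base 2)101000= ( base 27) 1d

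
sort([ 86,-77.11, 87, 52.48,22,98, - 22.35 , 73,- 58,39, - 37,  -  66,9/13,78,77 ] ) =[ - 77.11, - 66,- 58,-37, - 22.35, 9/13,22, 39,52.48, 73, 77,78 , 86,87,98]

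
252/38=6 + 12/19 =6.63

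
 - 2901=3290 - 6191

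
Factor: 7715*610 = 2^1*5^2*61^1 * 1543^1 = 4706150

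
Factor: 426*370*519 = 2^2*3^2*5^1*37^1*71^1 * 173^1 = 81804780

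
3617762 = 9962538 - 6344776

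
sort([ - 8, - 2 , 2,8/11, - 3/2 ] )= [ - 8, - 2, - 3/2,8/11,2]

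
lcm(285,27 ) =2565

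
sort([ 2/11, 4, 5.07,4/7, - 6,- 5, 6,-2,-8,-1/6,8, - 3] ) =[- 8, - 6 , - 5, - 3, - 2,-1/6, 2/11, 4/7, 4, 5.07,  6, 8] 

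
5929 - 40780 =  - 34851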